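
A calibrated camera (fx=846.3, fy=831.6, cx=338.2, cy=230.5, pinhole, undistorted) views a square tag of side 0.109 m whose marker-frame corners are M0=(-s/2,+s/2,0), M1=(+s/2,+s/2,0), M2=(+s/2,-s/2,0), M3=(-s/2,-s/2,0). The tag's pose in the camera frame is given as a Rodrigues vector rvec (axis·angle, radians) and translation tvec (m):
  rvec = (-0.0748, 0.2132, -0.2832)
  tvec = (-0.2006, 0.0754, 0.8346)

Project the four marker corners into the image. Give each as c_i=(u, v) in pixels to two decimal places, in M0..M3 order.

c0=(99.32, 372.22) c1=(198.75, 344.40) c2=(170.70, 238.20) c3=(73.29, 268.36)

Intrinsics K: fx=846.3, fy=831.6, cx=338.2, cy=230.5
Marker side s = 0.109 m; corners in marker frame (Z=0):
  M0 = (-0.0545, +0.0545, 0)
  M1 = (+0.0545, +0.0545, 0)
  M2 = (+0.0545, -0.0545, 0)
  M3 = (-0.0545, -0.0545, 0)
rvec = (-0.0748, 0.2132, -0.2832), |rvec| = θ = 0.36229 rad = 20.757°
Rodrigues: sinθ=0.35441, 1−cosθ=0.06491; R = I + sinθ·[k]× + (1−cosθ)·[k]×²:
    [+0.93786 +0.26916 +0.21904]
    [-0.28493 +0.95757 +0.04331]
    [-0.19809 -0.10303 +0.97475]
t = (-0.2006, 0.0754, 0.8346) m
M0: Pc = R·M0+t = (-0.23704, +0.14312, +0.83978); u = 846.3·(-0.23704)/0.83978 + 338.2 = 99.3158, v = 831.6·(+0.14312)/0.83978 + 230.5 = 372.2222
M1: Pc = R·M1+t = (-0.13482, +0.11206, +0.81819); u = 846.3·(-0.13482)/0.81819 + 338.2 = 198.7502, v = 831.6·(+0.11206)/0.81819 + 230.5 = 344.3955
M2: Pc = R·M2+t = (-0.16416, +0.00768, +0.82942); u = 846.3·(-0.16416)/0.82942 + 338.2 = 170.7031, v = 831.6·(+0.00768)/0.82942 + 230.5 = 238.2039
M3: Pc = R·M3+t = (-0.26638, +0.03874, +0.85101); u = 846.3·(-0.26638)/0.85101 + 338.2 = 73.2924, v = 831.6·(+0.03874)/0.85101 + 230.5 = 268.3576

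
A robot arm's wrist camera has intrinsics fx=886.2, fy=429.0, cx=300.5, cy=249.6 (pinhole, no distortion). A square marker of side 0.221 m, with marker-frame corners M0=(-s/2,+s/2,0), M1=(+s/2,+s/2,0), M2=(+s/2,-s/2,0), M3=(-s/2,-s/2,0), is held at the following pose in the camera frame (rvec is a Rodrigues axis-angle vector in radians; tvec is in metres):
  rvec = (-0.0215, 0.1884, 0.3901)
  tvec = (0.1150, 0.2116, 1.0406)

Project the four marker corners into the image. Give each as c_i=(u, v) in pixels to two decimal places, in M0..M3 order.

c0=(277.76, 359.48) c1=(450.83, 398.81) c2=(524.41, 313.19) c3=(347.92, 277.07)

Intrinsics K: fx=886.2, fy=429.0, cx=300.5, cy=249.6
Marker side s = 0.221 m; corners in marker frame (Z=0):
  M0 = (-0.1105, +0.1105, 0)
  M1 = (+0.1105, +0.1105, 0)
  M2 = (+0.1105, -0.1105, 0)
  M3 = (-0.1105, -0.1105, 0)
rvec = (-0.0215, 0.1884, 0.3901), |rvec| = θ = 0.43375 rad = 24.852°
Rodrigues: sinθ=0.42027, 1−cosθ=0.09260; R = I + sinθ·[k]× + (1−cosθ)·[k]×²:
    [+0.90763 -0.37998 +0.17842]
    [+0.37599 +0.92487 +0.05701]
    [-0.18668 +0.01534 +0.98230]
t = (0.1150, 0.2116, 1.0406) m
M0: Pc = R·M0+t = (-0.02728, +0.27225, +1.06292); u = 886.2·(-0.02728)/1.06292 + 300.5 = 277.7556, v = 429.0·(+0.27225)/1.06292 + 249.6 = 359.4817
M1: Pc = R·M1+t = (+0.17331, +0.35534, +1.02167); u = 886.2·(+0.17331)/1.02167 + 300.5 = 450.8259, v = 429.0·(+0.35534)/1.02167 + 249.6 = 398.8099
M2: Pc = R·M2+t = (+0.25728, +0.15095, +1.01828); u = 886.2·(+0.25728)/1.01828 + 300.5 = 524.4092, v = 429.0·(+0.15095)/1.01828 + 249.6 = 313.1947
M3: Pc = R·M3+t = (+0.05669, +0.06786, +1.05953); u = 886.2·(+0.05669)/1.05953 + 300.5 = 347.9199, v = 429.0·(+0.06786)/1.05953 + 249.6 = 277.0743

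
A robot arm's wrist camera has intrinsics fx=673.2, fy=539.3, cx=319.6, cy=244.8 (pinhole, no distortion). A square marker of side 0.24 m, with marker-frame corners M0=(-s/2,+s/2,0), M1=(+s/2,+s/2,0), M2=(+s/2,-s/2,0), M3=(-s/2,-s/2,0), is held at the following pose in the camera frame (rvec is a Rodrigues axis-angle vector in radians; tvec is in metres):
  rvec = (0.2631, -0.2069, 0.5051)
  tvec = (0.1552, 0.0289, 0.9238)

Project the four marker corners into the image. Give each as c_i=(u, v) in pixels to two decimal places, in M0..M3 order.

Intrinsics K: fx=673.2, fy=539.3, cx=319.6, cy=244.8
Marker side s = 0.24 m; corners in marker frame (Z=0):
  M0 = (-0.1200, +0.1200, 0)
  M1 = (+0.1200, +0.1200, 0)
  M2 = (+0.1200, -0.1200, 0)
  M3 = (-0.1200, -0.1200, 0)
rvec = (0.2631, -0.2069, 0.5051), |rvec| = θ = 0.60593 rad = 34.717°
Rodrigues: sinθ=0.56953, 1−cosθ=0.17803; R = I + sinθ·[k]× + (1−cosθ)·[k]×²:
    [+0.85554 -0.50115 -0.13003]
    [+0.44836 +0.84273 -0.29797]
    [+0.25891 +0.19662 +0.94568]
t = (0.1552, 0.0289, 0.9238) m
M0: Pc = R·M0+t = (-0.00760, +0.07622, +0.91633); u = 673.2·(-0.00760)/0.91633 + 319.6 = 314.0149, v = 539.3·(+0.07622)/0.91633 + 244.8 = 289.6615
M1: Pc = R·M1+t = (+0.19773, +0.18383, +0.97846); u = 673.2·(+0.19773)/0.97846 + 319.6 = 455.6392, v = 539.3·(+0.18383)/0.97846 + 244.8 = 346.1219
M2: Pc = R·M2+t = (+0.31800, -0.01842, +0.93127); u = 673.2·(+0.31800)/0.93127 + 319.6 = 549.4775, v = 539.3·(-0.01842)/0.93127 + 244.8 = 234.1305
M3: Pc = R·M3+t = (+0.11267, -0.12603, +0.86914); u = 673.2·(+0.11267)/0.86914 + 319.6 = 406.8727, v = 539.3·(-0.12603)/0.86914 + 244.8 = 166.5980

c0=(314.01, 289.66) c1=(455.64, 346.12) c2=(549.48, 234.13) c3=(406.87, 166.60)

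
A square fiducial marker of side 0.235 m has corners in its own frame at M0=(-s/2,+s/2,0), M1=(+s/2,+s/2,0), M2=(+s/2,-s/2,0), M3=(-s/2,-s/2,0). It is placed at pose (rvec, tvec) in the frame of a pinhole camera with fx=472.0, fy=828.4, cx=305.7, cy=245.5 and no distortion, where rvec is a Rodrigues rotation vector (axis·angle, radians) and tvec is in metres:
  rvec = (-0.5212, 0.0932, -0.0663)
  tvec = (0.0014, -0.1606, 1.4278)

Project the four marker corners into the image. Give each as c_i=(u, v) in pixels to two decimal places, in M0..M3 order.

c0=(267.77, 216.20) c1=(348.30, 203.40) c2=(341.95, 92.79) c3=(267.82, 105.83)

Intrinsics K: fx=472.0, fy=828.4, cx=305.7, cy=245.5
Marker side s = 0.235 m; corners in marker frame (Z=0):
  M0 = (-0.1175, +0.1175, 0)
  M1 = (+0.1175, +0.1175, 0)
  M2 = (+0.1175, -0.1175, 0)
  M3 = (-0.1175, -0.1175, 0)
rvec = (-0.5212, 0.0932, -0.0663), |rvec| = θ = 0.53360 rad = 30.573°
Rodrigues: sinθ=0.50864, 1−cosθ=0.13902; R = I + sinθ·[k]× + (1−cosθ)·[k]×²:
    [+0.99361 +0.03948 +0.10571]
    [-0.08692 +0.86522 +0.49380]
    [-0.07197 -0.49983 +0.86313]
t = (0.0014, -0.1606, 1.4278) m
M0: Pc = R·M0+t = (-0.11071, -0.04872, +1.37753); u = 472.0·(-0.11071)/1.37753 + 305.7 = 267.7658, v = 828.4·(-0.04872)/1.37753 + 245.5 = 216.1990
M1: Pc = R·M1+t = (+0.12279, -0.06915, +1.36061); u = 472.0·(+0.12279)/1.36061 + 305.7 = 348.2956, v = 828.4·(-0.06915)/1.36061 + 245.5 = 203.3991
M2: Pc = R·M2+t = (+0.11351, -0.27248, +1.47807); u = 472.0·(+0.11351)/1.47807 + 305.7 = 341.9478, v = 828.4·(-0.27248)/1.47807 + 245.5 = 92.7883
M3: Pc = R·M3+t = (-0.11999, -0.25205, +1.49499); u = 472.0·(-0.11999)/1.49499 + 305.7 = 267.8170, v = 828.4·(-0.25205)/1.49499 + 245.5 = 105.8338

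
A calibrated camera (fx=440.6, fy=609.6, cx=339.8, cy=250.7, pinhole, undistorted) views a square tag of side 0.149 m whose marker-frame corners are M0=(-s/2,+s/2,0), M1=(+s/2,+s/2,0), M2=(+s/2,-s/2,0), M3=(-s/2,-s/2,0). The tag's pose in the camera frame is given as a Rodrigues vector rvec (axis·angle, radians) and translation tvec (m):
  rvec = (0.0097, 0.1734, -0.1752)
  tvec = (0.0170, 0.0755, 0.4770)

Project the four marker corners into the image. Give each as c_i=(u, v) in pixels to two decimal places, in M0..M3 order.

Intrinsics K: fx=440.6, fy=609.6, cx=339.8, cy=250.7
Marker side s = 0.149 m; corners in marker frame (Z=0):
  M0 = (-0.0745, +0.0745, 0)
  M1 = (+0.0745, +0.0745, 0)
  M2 = (+0.0745, -0.0745, 0)
  M3 = (-0.0745, -0.0745, 0)
rvec = (0.0097, 0.1734, -0.1752), |rvec| = θ = 0.24669 rad = 14.134°
Rodrigues: sinθ=0.24420, 1−cosθ=0.03027; R = I + sinθ·[k]× + (1−cosθ)·[k]×²:
    [+0.96977 +0.17427 +0.17080]
    [-0.17259 +0.98468 -0.02471]
    [-0.17249 -0.00551 +0.98500]
t = (0.0170, 0.0755, 0.4770) m
M0: Pc = R·M0+t = (-0.04227, +0.16172, +0.48944); u = 440.6·(-0.04227)/0.48944 + 339.8 = 301.7523, v = 609.6·(+0.16172)/0.48944 + 250.7 = 452.1193
M1: Pc = R·M1+t = (+0.10223, +0.13600, +0.46374); u = 440.6·(+0.10223)/0.46374 + 339.8 = 436.9299, v = 609.6·(+0.13600)/0.46374 + 250.7 = 429.4776
M2: Pc = R·M2+t = (+0.07627, -0.01072, +0.46456); u = 440.6·(+0.07627)/0.46456 + 339.8 = 412.1319, v = 609.6·(-0.01072)/0.46456 + 250.7 = 236.6371
M3: Pc = R·M3+t = (-0.06823, +0.01500, +0.49026); u = 440.6·(-0.06823)/0.49026 + 339.8 = 278.4807, v = 609.6·(+0.01500)/0.49026 + 250.7 = 269.3502

c0=(301.75, 452.12) c1=(436.93, 429.48) c2=(412.13, 236.64) c3=(278.48, 269.35)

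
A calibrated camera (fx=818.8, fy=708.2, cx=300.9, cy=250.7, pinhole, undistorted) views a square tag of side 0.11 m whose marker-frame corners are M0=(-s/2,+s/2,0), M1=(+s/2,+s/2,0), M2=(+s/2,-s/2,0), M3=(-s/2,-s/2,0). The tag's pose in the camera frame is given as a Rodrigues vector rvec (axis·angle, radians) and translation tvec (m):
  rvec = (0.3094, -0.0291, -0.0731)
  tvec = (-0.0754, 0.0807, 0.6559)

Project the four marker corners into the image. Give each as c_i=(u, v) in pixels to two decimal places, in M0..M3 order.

Intrinsics K: fx=818.8, fy=708.2, cx=300.9, cy=250.7
Marker side s = 0.11 m; corners in marker frame (Z=0):
  M0 = (-0.0550, +0.0550, 0)
  M1 = (+0.0550, +0.0550, 0)
  M2 = (+0.0550, -0.0550, 0)
  M3 = (-0.0550, -0.0550, 0)
rvec = (0.3094, -0.0291, -0.0731), |rvec| = θ = 0.31925 rad = 18.292°
Rodrigues: sinθ=0.31385, 1−cosθ=0.05053; R = I + sinθ·[k]× + (1−cosθ)·[k]×²:
    [+0.99693 +0.06740 -0.03982]
    [-0.07633 +0.94989 -0.30312]
    [+0.01740 +0.30523 +0.95212]
t = (-0.0754, 0.0807, 0.6559) m
M0: Pc = R·M0+t = (-0.12652, +0.13714, +0.67173); u = 818.8·(-0.12652)/0.67173 + 300.9 = 146.6745, v = 708.2·(+0.13714)/0.67173 + 250.7 = 395.2878
M1: Pc = R·M1+t = (-0.01686, +0.12875, +0.67364); u = 818.8·(-0.01686)/0.67364 + 300.9 = 280.4049, v = 708.2·(+0.12875)/0.67364 + 250.7 = 386.0503
M2: Pc = R·M2+t = (-0.02428, +0.02426, +0.64007); u = 818.8·(-0.02428)/0.64007 + 300.9 = 269.8455, v = 708.2·(+0.02426)/0.64007 + 250.7 = 277.5400
M3: Pc = R·M3+t = (-0.13394, +0.03265, +0.63816); u = 818.8·(-0.13394)/0.63816 + 300.9 = 129.0476, v = 708.2·(+0.03265)/0.63816 + 250.7 = 286.9381

c0=(146.67, 395.29) c1=(280.40, 386.05) c2=(269.85, 277.54) c3=(129.05, 286.94)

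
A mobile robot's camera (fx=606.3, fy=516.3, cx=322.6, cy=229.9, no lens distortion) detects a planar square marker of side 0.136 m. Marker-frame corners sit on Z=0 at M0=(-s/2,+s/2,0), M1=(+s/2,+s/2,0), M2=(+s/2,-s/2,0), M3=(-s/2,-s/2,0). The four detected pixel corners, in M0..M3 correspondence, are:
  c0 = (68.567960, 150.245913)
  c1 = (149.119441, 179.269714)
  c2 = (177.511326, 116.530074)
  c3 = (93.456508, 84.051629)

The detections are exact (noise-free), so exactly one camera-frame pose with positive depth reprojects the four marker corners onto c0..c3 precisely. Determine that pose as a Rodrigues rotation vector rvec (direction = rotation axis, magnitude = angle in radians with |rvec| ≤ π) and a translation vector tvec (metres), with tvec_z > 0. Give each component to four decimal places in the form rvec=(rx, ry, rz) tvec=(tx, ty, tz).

rvec=(0.4231, -0.1236, 0.4384) tvec=(-0.3202, -0.1809, 0.9699)

Intrinsics K: fx=606.3, fy=516.3, cx=322.6, cy=229.9
Marker side s = 0.136 m; corners in marker frame (Z=0):
  M0 = (-0.0680, +0.0680, 0)
  M1 = (+0.0680, +0.0680, 0)
  M2 = (+0.0680, -0.0680, 0)
  M3 = (-0.0680, -0.0680, 0)
Detected image corners:
  c0 = (68.567960, 150.245913) px
  c1 = (149.119441, 179.269714) px
  c2 = (177.511326, 116.530074) px
  c3 = (93.456508, 84.051629) px
Planar DLT: solve 8×8 A·h = b for H (H[2,2]=1):
  H  [+630.73458 -149.45095 +122.41140]
  H  [+253.87663 +524.41101 +133.58242]
  H  [+0.21200 +0.38161 +1.00000]
B = K⁻¹H; ‖b₁‖=1.031051, ‖b₂‖=1.031051; λ = 2/(‖b₁‖+‖b₂‖) = 0.969884, sign → tz>0 ⇒ λ=+0.969884
r₁ = λ·B[:,0] = (+0.89957,+0.38536,+0.20561); r₂ = λ·B[:,1] = (-0.43600,+0.82031,+0.37012)
r₃ = r₁×r₂ = (-0.02604,-0.42259,+0.90595); SVD([r₁ r₂ r₃]) → R = UVᵀ:
  R  [+0.89957 -0.43600 -0.02604]
  R  [+0.38536 +0.82031 -0.42259]
  R  [+0.20561 +0.37012 +0.90595]
t = (-0.32024, -0.18094, +0.96988) m
tr R = 2.625828; θ = arccos((tr R − 1)/2) = 0.621658 rad = 35.618°
axis k = ((R−Rᵀ)₃₂, (R−Rᵀ)₁₃, (R−Rᵀ)₂₁) / (2 sinθ) = (+0.680571, -0.198886, +0.705172)
rvec = θ·k = (+0.423083, -0.123639, +0.438376)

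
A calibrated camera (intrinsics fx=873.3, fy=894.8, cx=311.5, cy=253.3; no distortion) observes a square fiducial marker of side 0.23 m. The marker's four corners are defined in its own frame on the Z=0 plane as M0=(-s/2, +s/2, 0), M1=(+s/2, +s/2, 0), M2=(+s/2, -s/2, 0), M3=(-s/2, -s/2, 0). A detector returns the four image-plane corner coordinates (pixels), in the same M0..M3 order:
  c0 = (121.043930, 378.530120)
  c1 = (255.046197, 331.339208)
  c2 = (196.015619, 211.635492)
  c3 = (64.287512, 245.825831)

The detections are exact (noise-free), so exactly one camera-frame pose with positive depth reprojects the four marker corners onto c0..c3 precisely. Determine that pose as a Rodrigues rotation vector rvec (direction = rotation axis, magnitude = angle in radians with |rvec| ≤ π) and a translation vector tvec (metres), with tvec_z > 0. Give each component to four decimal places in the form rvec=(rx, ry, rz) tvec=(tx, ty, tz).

Intrinsics K: fx=873.3, fy=894.8, cx=311.5, cy=253.3
Marker side s = 0.23 m; corners in marker frame (Z=0):
  M0 = (-0.1150, +0.1150, 0)
  M1 = (+0.1150, +0.1150, 0)
  M2 = (+0.1150, -0.1150, 0)
  M3 = (-0.1150, -0.1150, 0)
Detected image corners:
  c0 = (121.043930, 378.530120) px
  c1 = (255.046197, 331.339208) px
  c2 = (196.015619, 211.635492) px
  c3 = (64.287512, 245.825831) px
Planar DLT: solve 8×8 A·h = b for H (H[2,2]=1):
  H  [+636.67249 +214.31656 +161.15095]
  H  [-67.68194 +478.52543 +289.24781]
  H  [+0.37167 -0.23637 +1.00000]
B = K⁻¹H; ‖b₁‖=0.725688, ‖b₂‖=0.725688; λ = 2/(‖b₁‖+‖b₂‖) = 1.378003, sign → tz>0 ⇒ λ=+1.378003
r₁ = λ·B[:,0] = (+0.82194,-0.24921,+0.51216); r₂ = λ·B[:,1] = (+0.45436,+0.82914,-0.32571)
r₃ = r₁×r₂ = (-0.34348,+0.50042,+0.79473); SVD([r₁ r₂ r₃]) → R = UVᵀ:
  R  [+0.82194 +0.45436 -0.34348]
  R  [-0.24921 +0.82914 +0.50042]
  R  [+0.51216 -0.32571 +0.79473]
t = (-0.23724, +0.05536, +1.37800) m
tr R = 2.445808; θ = arccos((tr R − 1)/2) = 0.762800 rad = 43.705°
axis k = ((R−Rᵀ)₃₂, (R−Rᵀ)₁₃, (R−Rᵀ)₂₁) / (2 sinθ) = (-0.597827, -0.619181, -0.509134)
rvec = θ·k = (-0.456023, -0.472312, -0.388367)

rvec=(-0.4560, -0.4723, -0.3884) tvec=(-0.2372, 0.0554, 1.3780)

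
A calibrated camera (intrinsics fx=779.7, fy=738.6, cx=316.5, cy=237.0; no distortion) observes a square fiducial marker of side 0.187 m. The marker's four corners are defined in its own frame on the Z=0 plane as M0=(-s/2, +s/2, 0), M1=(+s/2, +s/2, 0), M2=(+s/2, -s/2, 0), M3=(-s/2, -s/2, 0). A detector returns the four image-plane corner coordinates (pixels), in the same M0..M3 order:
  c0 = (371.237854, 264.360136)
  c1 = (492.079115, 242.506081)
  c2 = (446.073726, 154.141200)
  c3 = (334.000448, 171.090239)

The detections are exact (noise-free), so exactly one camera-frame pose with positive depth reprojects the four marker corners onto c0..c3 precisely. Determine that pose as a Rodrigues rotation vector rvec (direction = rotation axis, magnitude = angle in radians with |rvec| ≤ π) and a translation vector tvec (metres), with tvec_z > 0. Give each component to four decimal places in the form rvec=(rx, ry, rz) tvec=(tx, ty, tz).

rvec=(-0.6149, -0.1623, -0.2381) tvec=(0.1418, -0.0494, 1.1705)

Intrinsics K: fx=779.7, fy=738.6, cx=316.5, cy=237.0
Marker side s = 0.187 m; corners in marker frame (Z=0):
  M0 = (-0.0935, +0.0935, 0)
  M1 = (+0.0935, +0.0935, 0)
  M2 = (+0.0935, -0.0935, 0)
  M3 = (-0.0935, -0.0935, 0)
Detected image corners:
  c0 = (371.237854, 264.360136) px
  c1 = (492.079115, 242.506081) px
  c2 = (446.073726, 154.141200) px
  c3 = (334.000448, 171.090239) px
Planar DLT: solve 8×8 A·h = b for H (H[2,2]=1):
  H  [+699.14931 +29.90604 +410.95919]
  H  [-63.97865 +387.66065 +205.85820]
  H  [+0.18842 -0.46996 +1.00000]
B = K⁻¹H; ‖b₁‖=0.854325, ‖b₂‖=0.854325; λ = 2/(‖b₁‖+‖b₂‖) = 1.170514, sign → tz>0 ⇒ λ=+1.170514
r₁ = λ·B[:,0] = (+0.96006,-0.17216,+0.22055); r₂ = λ·B[:,1] = (+0.26819,+0.79087,-0.55009)
r₃ = r₁×r₂ = (-0.07972,+0.58727,+0.80545); SVD([r₁ r₂ r₃]) → R = UVᵀ:
  R  [+0.96006 +0.26819 -0.07972]
  R  [-0.17216 +0.79087 +0.58727]
  R  [+0.22055 -0.55009 +0.80545]
t = (+0.14181, -0.04935, +1.17051) m
tr R = 2.556381; θ = arccos((tr R − 1)/2) = 0.679017 rad = 38.905°
axis k = ((R−Rᵀ)₃₂, (R−Rᵀ)₁₃, (R−Rᵀ)₂₁) / (2 sinθ) = (-0.905505, -0.239061, -0.350585)
rvec = θ·k = (-0.614853, -0.162327, -0.238053)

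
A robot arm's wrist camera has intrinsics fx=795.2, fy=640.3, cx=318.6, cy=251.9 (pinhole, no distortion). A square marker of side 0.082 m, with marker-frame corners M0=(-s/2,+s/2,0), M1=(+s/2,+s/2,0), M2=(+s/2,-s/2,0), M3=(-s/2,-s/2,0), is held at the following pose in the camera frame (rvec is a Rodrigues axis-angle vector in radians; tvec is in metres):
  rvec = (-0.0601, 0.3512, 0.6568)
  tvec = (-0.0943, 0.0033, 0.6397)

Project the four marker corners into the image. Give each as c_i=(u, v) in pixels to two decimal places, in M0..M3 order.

c0=(137.51, 263.33) c1=(205.85, 312.93) c2=(268.55, 246.65) c3=(197.06, 199.53)

Intrinsics K: fx=795.2, fy=640.3, cx=318.6, cy=251.9
Marker side s = 0.082 m; corners in marker frame (Z=0):
  M0 = (-0.0410, +0.0410, 0)
  M1 = (+0.0410, +0.0410, 0)
  M2 = (+0.0410, -0.0410, 0)
  M3 = (-0.0410, -0.0410, 0)
rvec = (-0.0601, 0.3512, 0.6568), |rvec| = θ = 0.74722 rad = 42.813°
Rodrigues: sinθ=0.67960, 1−cosθ=0.26642; R = I + sinθ·[k]× + (1−cosθ)·[k]×²:
    [+0.73530 -0.60744 +0.30058]
    [+0.58729 +0.79243 +0.16473]
    [-0.33825 +0.05541 +0.93942]
t = (-0.0943, 0.0033, 0.6397) m
M0: Pc = R·M0+t = (-0.14935, +0.01171, +0.65584); u = 795.2·(-0.14935)/0.65584 + 318.6 = 137.5117, v = 640.3·(+0.01171)/0.65584 + 251.9 = 263.3333
M1: Pc = R·M1+t = (-0.08906, +0.05987, +0.62810); u = 795.2·(-0.08906)/0.62810 + 318.6 = 205.8503, v = 640.3·(+0.05987)/0.62810 + 251.9 = 312.9314
M2: Pc = R·M2+t = (-0.03925, -0.00511, +0.62356); u = 795.2·(-0.03925)/0.62356 + 318.6 = 268.5491, v = 640.3·(-0.00511)/0.62356 + 251.9 = 246.6520
M3: Pc = R·M3+t = (-0.09954, -0.05327, +0.65130); u = 795.2·(-0.09954)/0.65130 + 318.6 = 197.0636, v = 640.3·(-0.05327)/0.65130 + 251.9 = 199.5306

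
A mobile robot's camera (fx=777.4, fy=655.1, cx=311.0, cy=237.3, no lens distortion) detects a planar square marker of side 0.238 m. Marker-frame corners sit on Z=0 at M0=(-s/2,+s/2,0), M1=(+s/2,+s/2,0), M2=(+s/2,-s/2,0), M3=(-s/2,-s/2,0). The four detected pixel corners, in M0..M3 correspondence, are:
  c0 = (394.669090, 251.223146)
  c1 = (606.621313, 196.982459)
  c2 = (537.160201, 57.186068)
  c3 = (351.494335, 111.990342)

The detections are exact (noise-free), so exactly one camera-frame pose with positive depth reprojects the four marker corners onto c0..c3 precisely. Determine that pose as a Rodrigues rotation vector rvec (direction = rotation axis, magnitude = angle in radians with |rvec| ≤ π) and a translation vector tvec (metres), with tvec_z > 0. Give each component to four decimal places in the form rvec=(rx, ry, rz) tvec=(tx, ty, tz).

Intrinsics K: fx=777.4, fy=655.1, cx=311.0, cy=237.3
Marker side s = 0.238 m; corners in marker frame (Z=0):
  M0 = (-0.1190, +0.1190, 0)
  M1 = (+0.1190, +0.1190, 0)
  M2 = (+0.1190, -0.1190, 0)
  M3 = (-0.1190, -0.1190, 0)
Detected image corners:
  c0 = (394.669090, 251.223146) px
  c1 = (606.621313, 196.982459) px
  c2 = (537.160201, 57.186068) px
  c3 = (351.494335, 111.990342) px
Planar DLT: solve 8×8 A·h = b for H (H[2,2]=1):
  H  [+732.49764 +0.96637 +468.33173]
  H  [-261.68408 +509.63507 +150.91315]
  H  [-0.21075 -0.49584 +1.00000]
B = K⁻¹H; ‖b₁‖=1.096643, ‖b₂‖=1.096643; λ = 2/(‖b₁‖+‖b₂‖) = 0.911874, sign → tz>0 ⇒ λ=+0.911874
r₁ = λ·B[:,0] = (+0.93608,-0.29464,-0.19218); r₂ = λ·B[:,1] = (+0.18202,+0.87318,-0.45215)
r₃ = r₁×r₂ = (+0.30102,+0.38827,+0.87100); SVD([r₁ r₂ r₃]) → R = UVᵀ:
  R  [+0.93608 +0.18202 +0.30102]
  R  [-0.29464 +0.87318 +0.38827]
  R  [-0.19218 -0.45215 +0.87100]
t = (+0.18455, -0.12025, +0.91187) m
tr R = 2.680255; θ = arccos((tr R − 1)/2) = 0.573278 rad = 32.846°
axis k = ((R−Rᵀ)₃₂, (R−Rᵀ)₁₃, (R−Rᵀ)₂₁) / (2 sinθ) = (-0.774733, +0.454656, -0.439404)
rvec = θ·k = (-0.444137, +0.260644, -0.251901)

rvec=(-0.4441, 0.2606, -0.2519) tvec=(0.1845, -0.1202, 0.9119)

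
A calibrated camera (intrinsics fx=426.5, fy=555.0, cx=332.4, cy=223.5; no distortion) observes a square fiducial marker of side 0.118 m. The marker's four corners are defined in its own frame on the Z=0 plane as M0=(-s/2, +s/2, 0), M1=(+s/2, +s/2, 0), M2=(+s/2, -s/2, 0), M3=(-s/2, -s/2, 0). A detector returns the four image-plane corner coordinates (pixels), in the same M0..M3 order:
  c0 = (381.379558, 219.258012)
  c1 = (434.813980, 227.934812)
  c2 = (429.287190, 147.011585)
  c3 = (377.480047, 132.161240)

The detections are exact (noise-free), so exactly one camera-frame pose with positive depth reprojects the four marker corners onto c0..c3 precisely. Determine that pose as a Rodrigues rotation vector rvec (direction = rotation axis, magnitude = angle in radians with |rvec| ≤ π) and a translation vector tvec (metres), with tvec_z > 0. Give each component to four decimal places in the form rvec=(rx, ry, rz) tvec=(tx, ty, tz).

Intrinsics K: fx=426.5, fy=555.0, cx=332.4, cy=223.5
Marker side s = 0.118 m; corners in marker frame (Z=0):
  M0 = (-0.0590, +0.0590, 0)
  M1 = (+0.0590, +0.0590, 0)
  M2 = (+0.0590, -0.0590, 0)
  M3 = (-0.0590, -0.0590, 0)
Detected image corners:
  c0 = (381.379558, 219.258012) px
  c1 = (434.813980, 227.934812) px
  c2 = (429.287190, 147.011585) px
  c3 = (377.480047, 132.161240) px
Planar DLT: solve 8×8 A·h = b for H (H[2,2]=1):
  H  [+716.77508 -90.39007 +406.73213]
  H  [+221.46106 +652.46596 +181.02543]
  H  [+0.66783 -0.32189 +1.00000]
B = K⁻¹H; ‖b₁‖=1.344910, ‖b₂‖=1.344909; λ = 2/(‖b₁‖+‖b₂‖) = 0.743544, sign → tz>0 ⇒ λ=+0.743544
r₁ = λ·B[:,0] = (+0.86259,+0.09673,+0.49656); r₂ = λ·B[:,1] = (+0.02895,+0.97050,-0.23934)
r₃ = r₁×r₂ = (-0.50507,+0.22083,+0.83435); SVD([r₁ r₂ r₃]) → R = UVᵀ:
  R  [+0.86259 +0.02895 -0.50507]
  R  [+0.09673 +0.97050 +0.22083]
  R  [+0.49656 -0.23934 +0.83435]
t = (+0.12959, -0.05690, +0.74354) m
tr R = 2.667448; θ = arccos((tr R − 1)/2) = 0.584978 rad = 33.517°
axis k = ((R−Rᵀ)₃₂, (R−Rᵀ)₁₃, (R−Rᵀ)₂₁) / (2 sinθ) = (-0.416682, -0.906978, +0.061372)
rvec = θ·k = (-0.243750, -0.530563, +0.035901)

rvec=(-0.2437, -0.5306, 0.0359) tvec=(0.1296, -0.0569, 0.7435)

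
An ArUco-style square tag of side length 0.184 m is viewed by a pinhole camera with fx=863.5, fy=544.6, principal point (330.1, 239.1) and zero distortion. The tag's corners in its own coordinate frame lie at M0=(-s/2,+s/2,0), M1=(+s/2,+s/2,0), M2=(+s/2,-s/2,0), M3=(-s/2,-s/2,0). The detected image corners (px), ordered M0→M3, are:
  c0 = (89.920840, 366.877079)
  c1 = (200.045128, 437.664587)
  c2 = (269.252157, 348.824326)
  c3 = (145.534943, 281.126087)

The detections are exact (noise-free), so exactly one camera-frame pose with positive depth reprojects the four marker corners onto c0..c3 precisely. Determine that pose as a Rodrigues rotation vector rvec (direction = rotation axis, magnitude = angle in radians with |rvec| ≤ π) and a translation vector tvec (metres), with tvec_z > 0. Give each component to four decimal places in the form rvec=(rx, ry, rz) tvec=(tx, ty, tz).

Intrinsics K: fx=863.5, fy=544.6, cx=330.1, cy=239.1
Marker side s = 0.184 m; corners in marker frame (Z=0):
  M0 = (-0.0920, +0.0920, 0)
  M1 = (+0.0920, +0.0920, 0)
  M2 = (+0.0920, -0.0920, 0)
  M3 = (-0.0920, -0.0920, 0)
Detected image corners:
  c0 = (89.920840, 366.877079) px
  c1 = (200.045128, 437.664587) px
  c2 = (269.252157, 348.824326) px
  c3 = (145.534943, 281.126087) px
Planar DLT: solve 8×8 A·h = b for H (H[2,2]=1):
  H  [+548.33401 -272.03124 +172.50055]
  H  [+201.88070 +607.38061 +358.56402]
  H  [-0.48721 +0.37177 +1.00000]
B = K⁻¹H; ‖b₁‖=1.119650, ‖b₂‖=1.119650; λ = 2/(‖b₁‖+‖b₂‖) = 0.893137, sign → tz>0 ⇒ λ=+0.893137
r₁ = λ·B[:,0] = (+0.73350,+0.52213,-0.43515); r₂ = λ·B[:,1] = (-0.40830,+0.85032,+0.33204)
r₃ = r₁×r₂ = (+0.54338,-0.06588,+0.83690); SVD([r₁ r₂ r₃]) → R = UVᵀ:
  R  [+0.73350 -0.40830 +0.54338]
  R  [+0.52213 +0.85032 -0.06588]
  R  [-0.43515 +0.33204 +0.83690]
t = (-0.16301, +0.19592, +0.89314) m
tr R = 2.420718; θ = arccos((tr R − 1)/2) = 0.780788 rad = 44.736°
axis k = ((R−Rᵀ)₃₂, (R−Rᵀ)₁₃, (R−Rᵀ)₂₁) / (2 sinθ) = (+0.282677, +0.695138, +0.660966)
rvec = θ·k = (+0.220711, +0.542756, +0.516075)

rvec=(0.2207, 0.5428, 0.5161) tvec=(-0.1630, 0.1959, 0.8931)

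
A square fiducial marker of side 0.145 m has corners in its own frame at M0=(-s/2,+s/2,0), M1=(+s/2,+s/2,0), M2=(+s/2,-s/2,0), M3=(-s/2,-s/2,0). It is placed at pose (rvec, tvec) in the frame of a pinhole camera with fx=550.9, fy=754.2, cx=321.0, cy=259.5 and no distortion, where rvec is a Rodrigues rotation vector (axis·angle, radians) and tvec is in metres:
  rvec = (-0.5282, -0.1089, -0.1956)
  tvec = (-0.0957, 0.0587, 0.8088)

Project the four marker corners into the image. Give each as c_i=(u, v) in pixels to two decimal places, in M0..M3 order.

Intrinsics K: fx=550.9, fy=754.2, cx=321.0, cy=259.5
Marker side s = 0.145 m; corners in marker frame (Z=0):
  M0 = (-0.0725, +0.0725, 0)
  M1 = (+0.0725, +0.0725, 0)
  M2 = (+0.0725, -0.0725, 0)
  M3 = (-0.0725, -0.0725, 0)
rvec = (-0.5282, -0.1089, -0.1956), |rvec| = θ = 0.57368 rad = 32.870°
Rodrigues: sinθ=0.54273, 1−cosθ=0.16009; R = I + sinθ·[k]× + (1−cosθ)·[k]×²:
    [+0.97562 +0.21303 -0.05277]
    [-0.15707 +0.84568 +0.51006]
    [+0.15328 -0.48934 +0.85852]
t = (-0.0957, 0.0587, 0.8088) m
M0: Pc = R·M0+t = (-0.15099, +0.13140, +0.76221); u = 550.9·(-0.15099)/0.76221 + 321.0 = 211.8709, v = 754.2·(+0.13140)/0.76221 + 259.5 = 389.5179
M1: Pc = R·M1+t = (-0.00952, +0.10862, +0.78444); u = 550.9·(-0.00952)/0.78444 + 321.0 = 314.3120, v = 754.2·(+0.10862)/0.78444 + 259.5 = 363.9373
M2: Pc = R·M2+t = (-0.04041, -0.01400, +0.85539); u = 550.9·(-0.04041)/0.85539 + 321.0 = 294.9734, v = 754.2·(-0.01400)/0.85539 + 259.5 = 247.1572
M3: Pc = R·M3+t = (-0.18188, +0.00878, +0.83316); u = 550.9·(-0.18188)/0.83316 + 321.0 = 200.7404, v = 754.2·(+0.00878)/0.83316 + 259.5 = 267.4440

c0=(211.87, 389.52) c1=(314.31, 363.94) c2=(294.97, 247.16) c3=(200.74, 267.44)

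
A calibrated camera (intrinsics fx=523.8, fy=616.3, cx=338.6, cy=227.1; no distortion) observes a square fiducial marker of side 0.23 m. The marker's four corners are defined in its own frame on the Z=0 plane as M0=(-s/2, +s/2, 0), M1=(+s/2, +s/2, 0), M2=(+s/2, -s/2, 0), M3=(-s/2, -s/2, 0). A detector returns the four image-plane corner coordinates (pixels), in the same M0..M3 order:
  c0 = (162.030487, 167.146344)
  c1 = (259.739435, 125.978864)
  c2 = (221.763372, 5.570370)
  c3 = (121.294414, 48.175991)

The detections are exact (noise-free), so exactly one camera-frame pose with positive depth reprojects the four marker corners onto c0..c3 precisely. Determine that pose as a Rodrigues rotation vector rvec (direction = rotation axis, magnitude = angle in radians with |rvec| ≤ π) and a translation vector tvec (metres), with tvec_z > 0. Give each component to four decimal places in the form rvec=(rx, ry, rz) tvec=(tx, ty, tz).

Intrinsics K: fx=523.8, fy=616.3, cx=338.6, cy=227.1
Marker side s = 0.23 m; corners in marker frame (Z=0):
  M0 = (-0.1150, +0.1150, 0)
  M1 = (+0.1150, +0.1150, 0)
  M2 = (+0.1150, -0.1150, 0)
  M3 = (-0.1150, -0.1150, 0)
Detected image corners:
  c0 = (162.030487, 167.146344) px
  c1 = (259.739435, 125.978864) px
  c2 = (221.763372, 5.570370) px
  c3 = (121.294414, 48.175991) px
Planar DLT: solve 8×8 A·h = b for H (H[2,2]=1):
  H  [+429.08033 +194.93263 +191.43944]
  H  [-182.82137 +531.18571 +87.59586]
  H  [-0.00866 +0.12454 +1.00000]
B = K⁻¹H; ‖b₁‖=0.875458, ‖b₂‖=0.875458; λ = 2/(‖b₁‖+‖b₂‖) = 1.142260, sign → tz>0 ⇒ λ=+1.142260
r₁ = λ·B[:,0] = (+0.94210,-0.33520,-0.00989); r₂ = λ·B[:,1] = (+0.33313,+0.93209,+0.14226)
r₃ = r₁×r₂ = (-0.03847,-0.13732,+0.98978); SVD([r₁ r₂ r₃]) → R = UVᵀ:
  R  [+0.94210 +0.33313 -0.03847]
  R  [-0.33520 +0.93209 -0.13732]
  R  [-0.00989 +0.14226 +0.98978]
t = (-0.32092, -0.25856, +1.14226) m
tr R = 2.863962; θ = arccos((tr R − 1)/2) = 0.370957 rad = 21.254°
axis k = ((R−Rᵀ)₃₂, (R−Rᵀ)₁₃, (R−Rᵀ)₂₁) / (2 sinθ) = (+0.385613, -0.039420, -0.921818)
rvec = θ·k = (+0.143046, -0.014623, -0.341955)

rvec=(0.1430, -0.0146, -0.3420) tvec=(-0.3209, -0.2586, 1.1423)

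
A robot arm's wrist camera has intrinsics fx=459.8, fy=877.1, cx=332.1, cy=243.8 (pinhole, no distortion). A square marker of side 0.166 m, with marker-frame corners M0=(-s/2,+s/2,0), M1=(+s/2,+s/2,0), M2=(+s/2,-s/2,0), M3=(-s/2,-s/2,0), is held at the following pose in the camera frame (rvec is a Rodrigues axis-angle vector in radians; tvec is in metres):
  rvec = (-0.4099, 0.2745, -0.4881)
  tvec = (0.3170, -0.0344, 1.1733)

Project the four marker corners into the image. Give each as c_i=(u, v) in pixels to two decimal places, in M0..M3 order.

Intrinsics K: fx=459.8, fy=877.1, cx=332.1, cy=243.8
Marker side s = 0.166 m; corners in marker frame (Z=0):
  M0 = (-0.0830, +0.0830, 0)
  M1 = (+0.0830, +0.0830, 0)
  M2 = (+0.0830, -0.0830, 0)
  M3 = (-0.0830, -0.0830, 0)
rvec = (-0.4099, 0.2745, -0.4881), |rvec| = θ = 0.69398 rad = 39.762°
Rodrigues: sinθ=0.63960, 1−cosθ=0.23129; R = I + sinθ·[k]× + (1−cosθ)·[k]×²:
    [+0.84940 +0.39582 +0.34908]
    [-0.50389 +0.80489 +0.31344]
    [-0.15691 -0.44213 +0.88312]
t = (0.3170, -0.0344, 1.1733) m
M0: Pc = R·M0+t = (+0.27935, +0.07423, +1.14963); u = 459.8·(+0.27935)/1.14963 + 332.1 = 443.8288, v = 877.1·(+0.07423)/1.14963 + 243.8 = 300.4325
M1: Pc = R·M1+t = (+0.42035, -0.00942, +1.12358); u = 459.8·(+0.42035)/1.12358 + 332.1 = 504.1199, v = 877.1·(-0.00942)/1.12358 + 243.8 = 236.4490
M2: Pc = R·M2+t = (+0.35465, -0.14303, +1.19697); u = 459.8·(+0.35465)/1.19697 + 332.1 = 468.3326, v = 877.1·(-0.14303)/1.19697 + 243.8 = 138.9934
M3: Pc = R·M3+t = (+0.21365, -0.05938, +1.22302); u = 459.8·(+0.21365)/1.22302 + 332.1 = 412.4217, v = 877.1·(-0.05938)/1.22302 + 243.8 = 201.2128

c0=(443.83, 300.43) c1=(504.12, 236.45) c2=(468.33, 138.99) c3=(412.42, 201.21)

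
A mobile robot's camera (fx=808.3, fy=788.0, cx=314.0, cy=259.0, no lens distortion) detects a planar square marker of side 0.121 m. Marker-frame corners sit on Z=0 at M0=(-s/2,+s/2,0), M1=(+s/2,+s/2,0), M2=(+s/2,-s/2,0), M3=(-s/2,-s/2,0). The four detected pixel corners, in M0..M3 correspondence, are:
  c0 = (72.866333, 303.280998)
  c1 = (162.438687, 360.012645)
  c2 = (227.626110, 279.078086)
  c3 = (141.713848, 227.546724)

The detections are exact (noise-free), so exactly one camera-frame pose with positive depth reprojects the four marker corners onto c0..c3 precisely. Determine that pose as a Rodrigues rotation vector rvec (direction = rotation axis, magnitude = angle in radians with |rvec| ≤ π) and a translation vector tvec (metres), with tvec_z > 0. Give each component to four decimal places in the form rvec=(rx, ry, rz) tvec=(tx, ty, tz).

rvec=(-0.5125, 0.0489, 0.5692) tvec=(-0.1810, 0.0365, 0.9010)

Intrinsics K: fx=808.3, fy=788.0, cx=314.0, cy=259.0
Marker side s = 0.121 m; corners in marker frame (Z=0):
  M0 = (-0.0605, +0.0605, 0)
  M1 = (+0.0605, +0.0605, 0)
  M2 = (+0.0605, -0.0605, 0)
  M3 = (-0.0605, -0.0605, 0)
Detected image corners:
  c0 = (72.866333, 303.280998) px
  c1 = (162.438687, 360.012645) px
  c2 = (227.626110, 279.078086) px
  c3 = (141.713848, 227.546724) px
Planar DLT: solve 8×8 A·h = b for H (H[2,2]=1):
  H  [+693.97337 -629.61929 +151.63547]
  H  [+387.29324 +500.90848 +290.96228]
  H  [-0.20318 -0.49993 +1.00000]
B = K⁻¹H; ‖b₁‖=1.109876, ‖b₂‖=1.109876; λ = 2/(‖b₁‖+‖b₂‖) = 0.901001, sign → tz>0 ⇒ λ=+0.901001
r₁ = λ·B[:,0] = (+0.84468,+0.50300,-0.18306); r₂ = λ·B[:,1] = (-0.52685,+0.72079,-0.45044)
r₃ = r₁×r₂ = (-0.09462,+0.47692,+0.87384); SVD([r₁ r₂ r₃]) → R = UVᵀ:
  R  [+0.84468 -0.52685 -0.09462]
  R  [+0.50300 +0.72079 +0.47692]
  R  [-0.18306 -0.45044 +0.87384]
t = (-0.18099, +0.03655, +0.90100) m
tr R = 2.439306; θ = arccos((tr R − 1)/2) = 0.767494 rad = 43.974°
axis k = ((R−Rᵀ)₃₂, (R−Rᵀ)₁₃, (R−Rᵀ)₂₁) / (2 sinθ) = (-0.667803, +0.063687, +0.741608)
rvec = θ·k = (-0.512535, +0.048879, +0.569180)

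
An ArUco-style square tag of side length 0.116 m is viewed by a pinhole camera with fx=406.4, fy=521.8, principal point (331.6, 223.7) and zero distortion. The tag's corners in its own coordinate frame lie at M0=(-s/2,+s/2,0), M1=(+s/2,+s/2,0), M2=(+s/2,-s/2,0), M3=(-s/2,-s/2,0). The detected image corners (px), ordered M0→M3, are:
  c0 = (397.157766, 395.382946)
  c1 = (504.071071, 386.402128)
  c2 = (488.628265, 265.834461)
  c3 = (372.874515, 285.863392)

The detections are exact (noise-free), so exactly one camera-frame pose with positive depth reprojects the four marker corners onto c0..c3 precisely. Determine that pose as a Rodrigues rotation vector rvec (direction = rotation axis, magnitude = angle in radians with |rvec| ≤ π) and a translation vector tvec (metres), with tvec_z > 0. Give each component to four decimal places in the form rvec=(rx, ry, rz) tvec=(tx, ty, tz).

rvec=(0.4036, 0.2810, -0.2343) tvec=(0.1140, 0.0933, 0.4322)

Intrinsics K: fx=406.4, fy=521.8, cx=331.6, cy=223.7
Marker side s = 0.116 m; corners in marker frame (Z=0):
  M0 = (-0.0580, +0.0580, 0)
  M1 = (+0.0580, +0.0580, 0)
  M2 = (+0.0580, -0.0580, 0)
  M3 = (-0.0580, -0.0580, 0)
Detected image corners:
  c0 = (397.157766, 395.382946) px
  c1 = (504.071071, 386.402128) px
  c2 = (488.628265, 265.834461) px
  c3 = (372.874515, 285.863392) px
Planar DLT: solve 8×8 A·h = b for H (H[2,2]=1):
  H  [+638.36319 +531.51658 +438.81012]
  H  [-364.57445 +1261.08921 +336.39126]
  H  [-0.72526 +0.81392 +1.00000]
B = K⁻¹H; ‖b₁‖=2.313650, ‖b₂‖=2.313650; λ = 2/(‖b₁‖+‖b₂‖) = 0.432218, sign → tz>0 ⇒ λ=+0.432218
r₁ = λ·B[:,0] = (+0.93469,-0.16760,-0.31347); r₂ = λ·B[:,1] = (+0.27824,+0.89377,+0.35179)
r₃ = r₁×r₂ = (+0.22121,-0.41604,+0.88203); SVD([r₁ r₂ r₃]) → R = UVᵀ:
  R  [+0.93469 +0.27824 +0.22121]
  R  [-0.16760 +0.89377 -0.41604]
  R  [-0.31347 +0.35179 +0.88203]
t = (+0.11402, +0.09334, +0.43222) m
tr R = 2.710493; θ = arccos((tr R − 1)/2) = 0.544770 rad = 31.213°
axis k = ((R−Rᵀ)₃₂, (R−Rᵀ)₁₃, (R−Rᵀ)₂₁) / (2 sinθ) = (+0.740829, +0.515881, -0.430162)
rvec = θ·k = (+0.403581, +0.281037, -0.234339)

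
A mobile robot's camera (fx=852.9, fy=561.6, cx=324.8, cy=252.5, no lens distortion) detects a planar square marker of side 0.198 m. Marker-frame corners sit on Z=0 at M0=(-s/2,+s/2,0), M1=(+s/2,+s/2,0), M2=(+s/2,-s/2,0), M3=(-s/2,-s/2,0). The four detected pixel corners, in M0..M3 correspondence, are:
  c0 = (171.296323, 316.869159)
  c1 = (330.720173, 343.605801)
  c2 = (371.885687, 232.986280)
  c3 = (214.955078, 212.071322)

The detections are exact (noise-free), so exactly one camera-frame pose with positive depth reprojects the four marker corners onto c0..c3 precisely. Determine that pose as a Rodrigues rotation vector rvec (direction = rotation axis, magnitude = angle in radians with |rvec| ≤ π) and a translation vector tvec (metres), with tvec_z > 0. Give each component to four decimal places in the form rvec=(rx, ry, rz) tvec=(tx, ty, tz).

Intrinsics K: fx=852.9, fy=561.6, cx=324.8, cy=252.5
Marker side s = 0.198 m; corners in marker frame (Z=0):
  M0 = (-0.0990, +0.0990, 0)
  M1 = (+0.0990, +0.0990, 0)
  M2 = (+0.0990, -0.0990, 0)
  M3 = (-0.0990, -0.0990, 0)
Detected image corners:
  c0 = (171.296323, 316.869159) px
  c1 = (330.720173, 343.605801) px
  c2 = (371.885687, 232.986280) px
  c3 = (214.955078, 212.071322) px
Planar DLT: solve 8×8 A·h = b for H (H[2,2]=1):
  H  [+733.16147 -253.61898 +270.62960]
  H  [+53.49388 +503.76500 +275.32976]
  H  [-0.24107 -0.14425 +1.00000]
B = K⁻¹H; ‖b₁‖=1.002385, ‖b₂‖=1.002385; λ = 2/(‖b₁‖+‖b₂‖) = 0.997620, sign → tz>0 ⇒ λ=+0.997620
r₁ = λ·B[:,0] = (+0.94915,+0.20316,-0.24050); r₂ = λ·B[:,1] = (-0.24185,+0.95958,-0.14390)
r₃ = r₁×r₂ = (+0.20154,+0.19475,+0.95992); SVD([r₁ r₂ r₃]) → R = UVᵀ:
  R  [+0.94915 -0.24185 +0.20154]
  R  [+0.20316 +0.95958 +0.19475]
  R  [-0.24050 -0.14390 +0.95992]
t = (-0.06336, +0.04055, +0.99762) m
tr R = 2.868657; θ = arccos((tr R − 1)/2) = 0.364426 rad = 20.880°
axis k = ((R−Rᵀ)₃₂, (R−Rᵀ)₁₃, (R−Rᵀ)₂₁) / (2 sinθ) = (-0.475087, +0.620127, +0.624287)
rvec = θ·k = (-0.173134, +0.225991, +0.227507)

rvec=(-0.1731, 0.2260, 0.2275) tvec=(-0.0634, 0.0406, 0.9976)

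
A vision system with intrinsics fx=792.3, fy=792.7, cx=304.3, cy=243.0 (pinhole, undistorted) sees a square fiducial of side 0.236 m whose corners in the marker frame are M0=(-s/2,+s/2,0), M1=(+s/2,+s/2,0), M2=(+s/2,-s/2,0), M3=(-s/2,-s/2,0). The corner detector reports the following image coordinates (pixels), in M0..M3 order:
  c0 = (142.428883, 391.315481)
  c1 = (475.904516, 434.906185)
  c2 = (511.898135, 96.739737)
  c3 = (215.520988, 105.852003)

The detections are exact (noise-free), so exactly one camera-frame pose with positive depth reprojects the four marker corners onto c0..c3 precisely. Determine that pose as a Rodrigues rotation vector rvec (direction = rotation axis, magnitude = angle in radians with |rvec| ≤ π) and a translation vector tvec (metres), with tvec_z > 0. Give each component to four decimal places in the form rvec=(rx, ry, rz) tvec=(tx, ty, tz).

rvec=(-0.3865, 0.3790, 0.1163) tvec=(0.0152, 0.0015, 0.5599)

Intrinsics K: fx=792.3, fy=792.7, cx=304.3, cy=243.0
Marker side s = 0.236 m; corners in marker frame (Z=0):
  M0 = (-0.1180, +0.1180, 0)
  M1 = (+0.1180, +0.1180, 0)
  M2 = (+0.1180, -0.1180, 0)
  M3 = (-0.1180, -0.1180, 0)
Detected image corners:
  c0 = (142.428883, 391.315481) px
  c1 = (475.904516, 434.906185) px
  c2 = (511.898135, 96.739737) px
  c3 = (215.520988, 105.852003) px
Planar DLT: solve 8×8 A·h = b for H (H[2,2]=1):
  H  [+1099.23814 -445.11690 +325.75146]
  H  [-110.51348 +1153.49618 +245.15343]
  H  [-0.68206 -0.61728 +1.00000]
B = K⁻¹H; ‖b₁‖=1.786183, ‖b₂‖=1.786183; λ = 2/(‖b₁‖+‖b₂‖) = 0.559853, sign → tz>0 ⇒ λ=+0.559853
r₁ = λ·B[:,0] = (+0.92340,+0.03900,-0.38185); r₂ = λ·B[:,1] = (-0.18180,+0.92061,-0.34559)
r₃ = r₁×r₂ = (+0.33806,+0.38853,+0.85718); SVD([r₁ r₂ r₃]) → R = UVᵀ:
  R  [+0.92340 -0.18180 +0.33806]
  R  [+0.03900 +0.92061 +0.38853]
  R  [-0.38185 -0.34559 +0.85718]
t = (+0.01516, +0.00152, +0.55985) m
tr R = 2.701188; θ = arccos((tr R − 1)/2) = 0.553682 rad = 31.724°
axis k = ((R−Rᵀ)₃₂, (R−Rᵀ)₁₃, (R−Rᵀ)₂₁) / (2 sinθ) = (-0.698070, +0.684556, +0.209958)
rvec = θ·k = (-0.386509, +0.379026, +0.116250)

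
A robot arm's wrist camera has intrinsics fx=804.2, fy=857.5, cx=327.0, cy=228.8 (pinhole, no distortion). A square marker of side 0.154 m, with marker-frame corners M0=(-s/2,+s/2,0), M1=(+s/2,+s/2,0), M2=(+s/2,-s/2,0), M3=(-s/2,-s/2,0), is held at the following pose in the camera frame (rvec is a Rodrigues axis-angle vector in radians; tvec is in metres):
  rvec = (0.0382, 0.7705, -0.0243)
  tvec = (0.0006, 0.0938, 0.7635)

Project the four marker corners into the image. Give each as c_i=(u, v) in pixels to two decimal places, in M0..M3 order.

Intrinsics K: fx=804.2, fy=857.5, cx=327.0, cy=228.8
Marker side s = 0.154 m; corners in marker frame (Z=0):
  M0 = (-0.0770, +0.0770, 0)
  M1 = (+0.0770, +0.0770, 0)
  M2 = (+0.0770, -0.0770, 0)
  M3 = (-0.0770, -0.0770, 0)
rvec = (0.0382, 0.7705, -0.0243), |rvec| = θ = 0.77183 rad = 44.223°
Rodrigues: sinθ=0.69745, 1−cosθ=0.28336; R = I + sinθ·[k]× + (1−cosθ)·[k]×²:
    [+0.71733 +0.03596 +0.69580]
    [-0.00796 +0.99903 -0.04342]
    [-0.69669 +0.02561 +0.71692]
t = (0.0006, 0.0938, 0.7635) m
M0: Pc = R·M0+t = (-0.05187, +0.17134, +0.81912); u = 804.2·(-0.05187)/0.81912 + 327.0 = 276.0789, v = 857.5·(+0.17134)/0.81912 + 228.8 = 408.1664
M1: Pc = R·M1+t = (+0.05860, +0.17011, +0.71183); u = 804.2·(+0.05860)/0.71183 + 327.0 = 393.2081, v = 857.5·(+0.17011)/0.71183 + 228.8 = 433.7250
M2: Pc = R·M2+t = (+0.05307, +0.01626, +0.70788); u = 804.2·(+0.05307)/0.70788 + 327.0 = 387.2859, v = 857.5·(+0.01626)/0.70788 + 228.8 = 248.4995
M3: Pc = R·M3+t = (-0.05740, +0.01749, +0.81517); u = 804.2·(-0.05740)/0.81517 + 327.0 = 270.3694, v = 857.5·(+0.01749)/0.81517 + 228.8 = 247.1959

c0=(276.08, 408.17) c1=(393.21, 433.72) c2=(387.29, 248.50) c3=(270.37, 247.20)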